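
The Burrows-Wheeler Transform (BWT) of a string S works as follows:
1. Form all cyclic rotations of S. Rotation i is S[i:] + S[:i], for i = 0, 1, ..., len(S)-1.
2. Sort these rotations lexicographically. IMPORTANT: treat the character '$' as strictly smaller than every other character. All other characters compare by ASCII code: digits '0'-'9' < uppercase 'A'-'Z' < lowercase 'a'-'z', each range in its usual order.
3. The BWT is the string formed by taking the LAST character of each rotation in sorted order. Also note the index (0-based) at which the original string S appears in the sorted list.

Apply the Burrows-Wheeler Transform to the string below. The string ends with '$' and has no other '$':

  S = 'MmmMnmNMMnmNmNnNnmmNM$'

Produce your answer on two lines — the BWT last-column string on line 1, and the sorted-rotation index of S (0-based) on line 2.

All 22 rotations (rotation i = S[i:]+S[:i]):
  rot[0] = MmmMnmNMMnmNmNnNnmmNM$
  rot[1] = mmMnmNMMnmNmNnNnmmNM$M
  rot[2] = mMnmNMMnmNmNnNnmmNM$Mm
  rot[3] = MnmNMMnmNmNnNnmmNM$Mmm
  rot[4] = nmNMMnmNmNnNnmmNM$MmmM
  rot[5] = mNMMnmNmNnNnmmNM$MmmMn
  rot[6] = NMMnmNmNnNnmmNM$MmmMnm
  rot[7] = MMnmNmNnNnmmNM$MmmMnmN
  rot[8] = MnmNmNnNnmmNM$MmmMnmNM
  rot[9] = nmNmNnNnmmNM$MmmMnmNMM
  rot[10] = mNmNnNnmmNM$MmmMnmNMMn
  rot[11] = NmNnNnmmNM$MmmMnmNMMnm
  rot[12] = mNnNnmmNM$MmmMnmNMMnmN
  rot[13] = NnNnmmNM$MmmMnmNMMnmNm
  rot[14] = nNnmmNM$MmmMnmNMMnmNmN
  rot[15] = NnmmNM$MmmMnmNMMnmNmNn
  rot[16] = nmmNM$MmmMnmNMMnmNmNnN
  rot[17] = mmNM$MmmMnmNMMnmNmNnNn
  rot[18] = mNM$MmmMnmNMMnmNmNnNnm
  rot[19] = NM$MmmMnmNMMnmNmNnNnmm
  rot[20] = M$MmmMnmNMMnmNmNnNnmmN
  rot[21] = $MmmMnmNMMnmNmNnNnmmNM
Sorted (with $ < everything):
  sorted[0] = $MmmMnmNMMnmNmNnNnmmNM  (last char: 'M')
  sorted[1] = M$MmmMnmNMMnmNmNnNnmmN  (last char: 'N')
  sorted[2] = MMnmNmNnNnmmNM$MmmMnmN  (last char: 'N')
  sorted[3] = MmmMnmNMMnmNmNnNnmmNM$  (last char: '$')
  sorted[4] = MnmNMMnmNmNnNnmmNM$Mmm  (last char: 'm')
  sorted[5] = MnmNmNnNnmmNM$MmmMnmNM  (last char: 'M')
  sorted[6] = NM$MmmMnmNMMnmNmNnNnmm  (last char: 'm')
  sorted[7] = NMMnmNmNnNnmmNM$MmmMnm  (last char: 'm')
  sorted[8] = NmNnNnmmNM$MmmMnmNMMnm  (last char: 'm')
  sorted[9] = NnNnmmNM$MmmMnmNMMnmNm  (last char: 'm')
  sorted[10] = NnmmNM$MmmMnmNMMnmNmNn  (last char: 'n')
  sorted[11] = mMnmNMMnmNmNnNnmmNM$Mm  (last char: 'm')
  sorted[12] = mNM$MmmMnmNMMnmNmNnNnm  (last char: 'm')
  sorted[13] = mNMMnmNmNnNnmmNM$MmmMn  (last char: 'n')
  sorted[14] = mNmNnNnmmNM$MmmMnmNMMn  (last char: 'n')
  sorted[15] = mNnNnmmNM$MmmMnmNMMnmN  (last char: 'N')
  sorted[16] = mmMnmNMMnmNmNnNnmmNM$M  (last char: 'M')
  sorted[17] = mmNM$MmmMnmNMMnmNmNnNn  (last char: 'n')
  sorted[18] = nNnmmNM$MmmMnmNMMnmNmN  (last char: 'N')
  sorted[19] = nmNMMnmNmNnNnmmNM$MmmM  (last char: 'M')
  sorted[20] = nmNmNnNnmmNM$MmmMnmNMM  (last char: 'M')
  sorted[21] = nmmNM$MmmMnmNMMnmNmNnN  (last char: 'N')
Last column: MNN$mMmmmmnmmnnNMnNMMN
Original string S is at sorted index 3

Answer: MNN$mMmmmmnmmnnNMnNMMN
3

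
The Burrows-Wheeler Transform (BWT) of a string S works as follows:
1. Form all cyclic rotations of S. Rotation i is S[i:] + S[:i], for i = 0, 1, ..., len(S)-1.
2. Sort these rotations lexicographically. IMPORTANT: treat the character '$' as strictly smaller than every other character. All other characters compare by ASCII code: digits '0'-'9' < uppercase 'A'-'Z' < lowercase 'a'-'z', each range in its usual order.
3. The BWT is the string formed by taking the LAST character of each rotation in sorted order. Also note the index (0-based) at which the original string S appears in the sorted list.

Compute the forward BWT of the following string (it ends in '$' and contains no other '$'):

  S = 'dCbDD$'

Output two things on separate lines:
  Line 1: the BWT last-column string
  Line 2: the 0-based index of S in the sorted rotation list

All 6 rotations (rotation i = S[i:]+S[:i]):
  rot[0] = dCbDD$
  rot[1] = CbDD$d
  rot[2] = bDD$dC
  rot[3] = DD$dCb
  rot[4] = D$dCbD
  rot[5] = $dCbDD
Sorted (with $ < everything):
  sorted[0] = $dCbDD  (last char: 'D')
  sorted[1] = CbDD$d  (last char: 'd')
  sorted[2] = D$dCbD  (last char: 'D')
  sorted[3] = DD$dCb  (last char: 'b')
  sorted[4] = bDD$dC  (last char: 'C')
  sorted[5] = dCbDD$  (last char: '$')
Last column: DdDbC$
Original string S is at sorted index 5

Answer: DdDbC$
5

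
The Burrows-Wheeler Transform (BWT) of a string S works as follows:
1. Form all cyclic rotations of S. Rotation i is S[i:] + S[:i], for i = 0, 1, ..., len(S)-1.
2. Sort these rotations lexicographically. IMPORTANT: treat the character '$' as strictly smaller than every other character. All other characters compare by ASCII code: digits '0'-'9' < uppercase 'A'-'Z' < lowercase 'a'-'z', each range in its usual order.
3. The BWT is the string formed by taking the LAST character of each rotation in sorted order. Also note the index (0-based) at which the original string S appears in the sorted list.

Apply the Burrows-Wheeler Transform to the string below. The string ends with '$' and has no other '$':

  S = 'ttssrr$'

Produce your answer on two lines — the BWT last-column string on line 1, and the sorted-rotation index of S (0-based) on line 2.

All 7 rotations (rotation i = S[i:]+S[:i]):
  rot[0] = ttssrr$
  rot[1] = tssrr$t
  rot[2] = ssrr$tt
  rot[3] = srr$tts
  rot[4] = rr$ttss
  rot[5] = r$ttssr
  rot[6] = $ttssrr
Sorted (with $ < everything):
  sorted[0] = $ttssrr  (last char: 'r')
  sorted[1] = r$ttssr  (last char: 'r')
  sorted[2] = rr$ttss  (last char: 's')
  sorted[3] = srr$tts  (last char: 's')
  sorted[4] = ssrr$tt  (last char: 't')
  sorted[5] = tssrr$t  (last char: 't')
  sorted[6] = ttssrr$  (last char: '$')
Last column: rrsstt$
Original string S is at sorted index 6

Answer: rrsstt$
6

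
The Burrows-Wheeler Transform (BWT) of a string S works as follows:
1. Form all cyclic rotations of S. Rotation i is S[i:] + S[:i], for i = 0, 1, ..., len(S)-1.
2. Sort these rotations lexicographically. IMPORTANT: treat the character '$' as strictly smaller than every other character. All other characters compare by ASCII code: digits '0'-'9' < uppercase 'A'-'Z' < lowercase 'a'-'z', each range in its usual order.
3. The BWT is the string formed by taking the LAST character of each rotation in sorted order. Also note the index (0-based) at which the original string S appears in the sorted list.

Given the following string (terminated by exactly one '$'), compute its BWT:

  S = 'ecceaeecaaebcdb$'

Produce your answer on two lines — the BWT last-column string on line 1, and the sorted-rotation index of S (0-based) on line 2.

Answer: bcaedeeebcccae$a
14

Derivation:
All 16 rotations (rotation i = S[i:]+S[:i]):
  rot[0] = ecceaeecaaebcdb$
  rot[1] = cceaeecaaebcdb$e
  rot[2] = ceaeecaaebcdb$ec
  rot[3] = eaeecaaebcdb$ecc
  rot[4] = aeecaaebcdb$ecce
  rot[5] = eecaaebcdb$eccea
  rot[6] = ecaaebcdb$ecceae
  rot[7] = caaebcdb$ecceaee
  rot[8] = aaebcdb$ecceaeec
  rot[9] = aebcdb$ecceaeeca
  rot[10] = ebcdb$ecceaeecaa
  rot[11] = bcdb$ecceaeecaae
  rot[12] = cdb$ecceaeecaaeb
  rot[13] = db$ecceaeecaaebc
  rot[14] = b$ecceaeecaaebcd
  rot[15] = $ecceaeecaaebcdb
Sorted (with $ < everything):
  sorted[0] = $ecceaeecaaebcdb  (last char: 'b')
  sorted[1] = aaebcdb$ecceaeec  (last char: 'c')
  sorted[2] = aebcdb$ecceaeeca  (last char: 'a')
  sorted[3] = aeecaaebcdb$ecce  (last char: 'e')
  sorted[4] = b$ecceaeecaaebcd  (last char: 'd')
  sorted[5] = bcdb$ecceaeecaae  (last char: 'e')
  sorted[6] = caaebcdb$ecceaee  (last char: 'e')
  sorted[7] = cceaeecaaebcdb$e  (last char: 'e')
  sorted[8] = cdb$ecceaeecaaeb  (last char: 'b')
  sorted[9] = ceaeecaaebcdb$ec  (last char: 'c')
  sorted[10] = db$ecceaeecaaebc  (last char: 'c')
  sorted[11] = eaeecaaebcdb$ecc  (last char: 'c')
  sorted[12] = ebcdb$ecceaeecaa  (last char: 'a')
  sorted[13] = ecaaebcdb$ecceae  (last char: 'e')
  sorted[14] = ecceaeecaaebcdb$  (last char: '$')
  sorted[15] = eecaaebcdb$eccea  (last char: 'a')
Last column: bcaedeeebcccae$a
Original string S is at sorted index 14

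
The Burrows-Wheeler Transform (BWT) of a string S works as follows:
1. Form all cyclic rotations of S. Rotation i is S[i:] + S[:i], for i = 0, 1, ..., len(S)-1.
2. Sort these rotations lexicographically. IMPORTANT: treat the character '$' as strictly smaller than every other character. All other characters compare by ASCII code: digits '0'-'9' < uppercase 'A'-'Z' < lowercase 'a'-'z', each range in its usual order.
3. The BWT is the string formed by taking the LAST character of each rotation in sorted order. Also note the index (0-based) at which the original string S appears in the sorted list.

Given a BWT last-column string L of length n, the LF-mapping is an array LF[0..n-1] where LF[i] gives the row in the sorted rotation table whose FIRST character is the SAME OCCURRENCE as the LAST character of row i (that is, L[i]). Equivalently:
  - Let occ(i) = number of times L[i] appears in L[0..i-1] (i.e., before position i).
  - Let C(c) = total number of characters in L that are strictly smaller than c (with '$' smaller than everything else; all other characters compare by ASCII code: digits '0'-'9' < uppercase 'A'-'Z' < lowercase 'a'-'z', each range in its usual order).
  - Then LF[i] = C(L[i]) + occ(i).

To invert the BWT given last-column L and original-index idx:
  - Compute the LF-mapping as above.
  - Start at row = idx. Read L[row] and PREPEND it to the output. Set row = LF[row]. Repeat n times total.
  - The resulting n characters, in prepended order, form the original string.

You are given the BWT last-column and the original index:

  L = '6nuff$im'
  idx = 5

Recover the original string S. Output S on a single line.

Answer: muffin6$

Derivation:
LF mapping: 1 6 7 2 3 0 4 5
Walk LF starting at row 5, prepending L[row]:
  step 1: row=5, L[5]='$', prepend. Next row=LF[5]=0
  step 2: row=0, L[0]='6', prepend. Next row=LF[0]=1
  step 3: row=1, L[1]='n', prepend. Next row=LF[1]=6
  step 4: row=6, L[6]='i', prepend. Next row=LF[6]=4
  step 5: row=4, L[4]='f', prepend. Next row=LF[4]=3
  step 6: row=3, L[3]='f', prepend. Next row=LF[3]=2
  step 7: row=2, L[2]='u', prepend. Next row=LF[2]=7
  step 8: row=7, L[7]='m', prepend. Next row=LF[7]=5
Reversed output: muffin6$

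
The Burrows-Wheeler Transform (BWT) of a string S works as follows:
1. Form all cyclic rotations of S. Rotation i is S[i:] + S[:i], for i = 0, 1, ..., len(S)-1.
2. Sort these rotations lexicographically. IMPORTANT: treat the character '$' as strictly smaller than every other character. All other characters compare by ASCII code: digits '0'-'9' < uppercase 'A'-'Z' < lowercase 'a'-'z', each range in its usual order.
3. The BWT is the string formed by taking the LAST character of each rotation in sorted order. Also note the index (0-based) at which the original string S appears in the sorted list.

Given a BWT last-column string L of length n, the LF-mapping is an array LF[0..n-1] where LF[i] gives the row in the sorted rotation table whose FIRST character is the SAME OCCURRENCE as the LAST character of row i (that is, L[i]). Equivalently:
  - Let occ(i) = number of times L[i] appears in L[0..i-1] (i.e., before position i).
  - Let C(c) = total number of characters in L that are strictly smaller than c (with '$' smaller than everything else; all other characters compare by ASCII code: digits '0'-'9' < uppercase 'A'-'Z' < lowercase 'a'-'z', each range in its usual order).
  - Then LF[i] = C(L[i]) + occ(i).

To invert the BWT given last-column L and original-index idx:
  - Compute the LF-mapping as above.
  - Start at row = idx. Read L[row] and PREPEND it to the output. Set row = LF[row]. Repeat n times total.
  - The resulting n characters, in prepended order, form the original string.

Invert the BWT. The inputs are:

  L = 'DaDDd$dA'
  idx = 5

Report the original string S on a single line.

Answer: aAddDDD$

Derivation:
LF mapping: 2 5 3 4 6 0 7 1
Walk LF starting at row 5, prepending L[row]:
  step 1: row=5, L[5]='$', prepend. Next row=LF[5]=0
  step 2: row=0, L[0]='D', prepend. Next row=LF[0]=2
  step 3: row=2, L[2]='D', prepend. Next row=LF[2]=3
  step 4: row=3, L[3]='D', prepend. Next row=LF[3]=4
  step 5: row=4, L[4]='d', prepend. Next row=LF[4]=6
  step 6: row=6, L[6]='d', prepend. Next row=LF[6]=7
  step 7: row=7, L[7]='A', prepend. Next row=LF[7]=1
  step 8: row=1, L[1]='a', prepend. Next row=LF[1]=5
Reversed output: aAddDDD$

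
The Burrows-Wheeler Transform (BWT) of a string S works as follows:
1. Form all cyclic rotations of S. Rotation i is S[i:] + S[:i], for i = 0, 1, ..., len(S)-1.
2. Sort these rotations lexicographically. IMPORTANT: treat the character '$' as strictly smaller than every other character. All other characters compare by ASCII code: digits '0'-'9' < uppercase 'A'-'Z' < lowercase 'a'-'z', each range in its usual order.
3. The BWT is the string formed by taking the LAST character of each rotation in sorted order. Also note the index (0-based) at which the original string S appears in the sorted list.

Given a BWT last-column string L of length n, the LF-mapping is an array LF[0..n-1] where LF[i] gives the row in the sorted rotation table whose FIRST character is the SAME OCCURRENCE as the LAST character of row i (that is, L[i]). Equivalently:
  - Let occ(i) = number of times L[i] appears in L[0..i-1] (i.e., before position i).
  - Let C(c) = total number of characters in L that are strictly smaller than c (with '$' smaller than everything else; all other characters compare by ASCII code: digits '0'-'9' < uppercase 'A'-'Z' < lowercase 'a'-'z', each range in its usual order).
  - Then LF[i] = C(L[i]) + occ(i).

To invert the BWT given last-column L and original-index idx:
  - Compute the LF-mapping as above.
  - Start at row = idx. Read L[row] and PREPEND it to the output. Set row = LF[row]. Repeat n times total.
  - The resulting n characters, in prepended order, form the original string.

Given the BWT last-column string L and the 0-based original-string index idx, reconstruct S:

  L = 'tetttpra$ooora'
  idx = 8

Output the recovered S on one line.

Answer: rotatorteapot$

Derivation:
LF mapping: 10 3 11 12 13 7 8 1 0 4 5 6 9 2
Walk LF starting at row 8, prepending L[row]:
  step 1: row=8, L[8]='$', prepend. Next row=LF[8]=0
  step 2: row=0, L[0]='t', prepend. Next row=LF[0]=10
  step 3: row=10, L[10]='o', prepend. Next row=LF[10]=5
  step 4: row=5, L[5]='p', prepend. Next row=LF[5]=7
  step 5: row=7, L[7]='a', prepend. Next row=LF[7]=1
  step 6: row=1, L[1]='e', prepend. Next row=LF[1]=3
  step 7: row=3, L[3]='t', prepend. Next row=LF[3]=12
  step 8: row=12, L[12]='r', prepend. Next row=LF[12]=9
  step 9: row=9, L[9]='o', prepend. Next row=LF[9]=4
  step 10: row=4, L[4]='t', prepend. Next row=LF[4]=13
  step 11: row=13, L[13]='a', prepend. Next row=LF[13]=2
  step 12: row=2, L[2]='t', prepend. Next row=LF[2]=11
  step 13: row=11, L[11]='o', prepend. Next row=LF[11]=6
  step 14: row=6, L[6]='r', prepend. Next row=LF[6]=8
Reversed output: rotatorteapot$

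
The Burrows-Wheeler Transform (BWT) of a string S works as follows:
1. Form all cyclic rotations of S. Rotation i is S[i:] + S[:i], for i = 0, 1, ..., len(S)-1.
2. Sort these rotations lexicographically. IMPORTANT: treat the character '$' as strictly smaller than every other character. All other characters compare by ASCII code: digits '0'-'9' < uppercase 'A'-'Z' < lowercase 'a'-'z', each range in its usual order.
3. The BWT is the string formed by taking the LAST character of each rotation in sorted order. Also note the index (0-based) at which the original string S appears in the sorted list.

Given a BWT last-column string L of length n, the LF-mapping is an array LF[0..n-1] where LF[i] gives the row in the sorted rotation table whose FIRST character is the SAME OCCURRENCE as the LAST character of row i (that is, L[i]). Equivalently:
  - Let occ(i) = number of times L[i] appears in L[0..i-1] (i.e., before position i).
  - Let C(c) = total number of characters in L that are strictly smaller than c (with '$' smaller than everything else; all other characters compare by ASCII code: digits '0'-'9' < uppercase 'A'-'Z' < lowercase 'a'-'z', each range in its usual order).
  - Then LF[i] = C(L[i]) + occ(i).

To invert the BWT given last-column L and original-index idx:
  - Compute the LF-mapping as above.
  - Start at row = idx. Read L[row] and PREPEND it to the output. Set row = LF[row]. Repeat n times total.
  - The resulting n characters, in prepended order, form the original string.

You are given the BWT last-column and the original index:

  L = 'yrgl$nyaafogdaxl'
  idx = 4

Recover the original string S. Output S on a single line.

Answer: dragonflygalaxy$

Derivation:
LF mapping: 14 12 6 8 0 10 15 1 2 5 11 7 4 3 13 9
Walk LF starting at row 4, prepending L[row]:
  step 1: row=4, L[4]='$', prepend. Next row=LF[4]=0
  step 2: row=0, L[0]='y', prepend. Next row=LF[0]=14
  step 3: row=14, L[14]='x', prepend. Next row=LF[14]=13
  step 4: row=13, L[13]='a', prepend. Next row=LF[13]=3
  step 5: row=3, L[3]='l', prepend. Next row=LF[3]=8
  step 6: row=8, L[8]='a', prepend. Next row=LF[8]=2
  step 7: row=2, L[2]='g', prepend. Next row=LF[2]=6
  step 8: row=6, L[6]='y', prepend. Next row=LF[6]=15
  step 9: row=15, L[15]='l', prepend. Next row=LF[15]=9
  step 10: row=9, L[9]='f', prepend. Next row=LF[9]=5
  step 11: row=5, L[5]='n', prepend. Next row=LF[5]=10
  step 12: row=10, L[10]='o', prepend. Next row=LF[10]=11
  step 13: row=11, L[11]='g', prepend. Next row=LF[11]=7
  step 14: row=7, L[7]='a', prepend. Next row=LF[7]=1
  step 15: row=1, L[1]='r', prepend. Next row=LF[1]=12
  step 16: row=12, L[12]='d', prepend. Next row=LF[12]=4
Reversed output: dragonflygalaxy$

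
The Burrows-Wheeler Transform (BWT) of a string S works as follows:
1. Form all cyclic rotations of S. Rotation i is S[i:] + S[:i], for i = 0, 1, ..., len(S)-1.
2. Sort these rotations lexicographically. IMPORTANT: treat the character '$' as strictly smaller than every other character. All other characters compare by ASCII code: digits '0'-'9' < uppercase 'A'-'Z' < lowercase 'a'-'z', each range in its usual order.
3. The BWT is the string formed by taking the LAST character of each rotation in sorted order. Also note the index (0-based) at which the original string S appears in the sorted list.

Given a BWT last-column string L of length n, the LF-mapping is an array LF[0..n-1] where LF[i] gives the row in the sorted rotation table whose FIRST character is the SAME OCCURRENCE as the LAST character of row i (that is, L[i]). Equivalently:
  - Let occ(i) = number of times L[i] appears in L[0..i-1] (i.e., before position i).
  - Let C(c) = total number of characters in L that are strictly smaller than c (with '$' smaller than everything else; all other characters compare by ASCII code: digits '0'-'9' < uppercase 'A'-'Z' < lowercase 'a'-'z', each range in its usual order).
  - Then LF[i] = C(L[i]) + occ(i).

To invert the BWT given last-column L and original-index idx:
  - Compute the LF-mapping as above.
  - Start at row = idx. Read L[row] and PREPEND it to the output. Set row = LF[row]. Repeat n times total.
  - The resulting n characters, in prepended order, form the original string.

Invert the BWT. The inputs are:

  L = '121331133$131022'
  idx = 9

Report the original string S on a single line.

LF mapping: 2 8 3 11 12 4 5 13 14 0 6 15 7 1 9 10
Walk LF starting at row 9, prepending L[row]:
  step 1: row=9, L[9]='$', prepend. Next row=LF[9]=0
  step 2: row=0, L[0]='1', prepend. Next row=LF[0]=2
  step 3: row=2, L[2]='1', prepend. Next row=LF[2]=3
  step 4: row=3, L[3]='3', prepend. Next row=LF[3]=11
  step 5: row=11, L[11]='3', prepend. Next row=LF[11]=15
  step 6: row=15, L[15]='2', prepend. Next row=LF[15]=10
  step 7: row=10, L[10]='1', prepend. Next row=LF[10]=6
  step 8: row=6, L[6]='1', prepend. Next row=LF[6]=5
  step 9: row=5, L[5]='1', prepend. Next row=LF[5]=4
  step 10: row=4, L[4]='3', prepend. Next row=LF[4]=12
  step 11: row=12, L[12]='1', prepend. Next row=LF[12]=7
  step 12: row=7, L[7]='3', prepend. Next row=LF[7]=13
  step 13: row=13, L[13]='0', prepend. Next row=LF[13]=1
  step 14: row=1, L[1]='2', prepend. Next row=LF[1]=8
  step 15: row=8, L[8]='3', prepend. Next row=LF[8]=14
  step 16: row=14, L[14]='2', prepend. Next row=LF[14]=9
Reversed output: 232031311123311$

Answer: 232031311123311$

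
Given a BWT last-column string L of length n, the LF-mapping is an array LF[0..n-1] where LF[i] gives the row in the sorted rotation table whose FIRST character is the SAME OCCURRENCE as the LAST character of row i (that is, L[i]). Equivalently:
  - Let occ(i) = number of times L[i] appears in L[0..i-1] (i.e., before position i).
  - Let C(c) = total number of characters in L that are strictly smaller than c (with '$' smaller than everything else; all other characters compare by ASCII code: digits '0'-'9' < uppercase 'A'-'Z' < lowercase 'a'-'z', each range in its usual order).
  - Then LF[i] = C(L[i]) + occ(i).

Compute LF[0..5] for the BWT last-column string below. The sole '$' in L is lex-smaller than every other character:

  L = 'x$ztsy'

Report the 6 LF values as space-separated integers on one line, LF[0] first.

Answer: 3 0 5 2 1 4

Derivation:
Char counts: '$':1, 's':1, 't':1, 'x':1, 'y':1, 'z':1
C (first-col start): C('$')=0, C('s')=1, C('t')=2, C('x')=3, C('y')=4, C('z')=5
L[0]='x': occ=0, LF[0]=C('x')+0=3+0=3
L[1]='$': occ=0, LF[1]=C('$')+0=0+0=0
L[2]='z': occ=0, LF[2]=C('z')+0=5+0=5
L[3]='t': occ=0, LF[3]=C('t')+0=2+0=2
L[4]='s': occ=0, LF[4]=C('s')+0=1+0=1
L[5]='y': occ=0, LF[5]=C('y')+0=4+0=4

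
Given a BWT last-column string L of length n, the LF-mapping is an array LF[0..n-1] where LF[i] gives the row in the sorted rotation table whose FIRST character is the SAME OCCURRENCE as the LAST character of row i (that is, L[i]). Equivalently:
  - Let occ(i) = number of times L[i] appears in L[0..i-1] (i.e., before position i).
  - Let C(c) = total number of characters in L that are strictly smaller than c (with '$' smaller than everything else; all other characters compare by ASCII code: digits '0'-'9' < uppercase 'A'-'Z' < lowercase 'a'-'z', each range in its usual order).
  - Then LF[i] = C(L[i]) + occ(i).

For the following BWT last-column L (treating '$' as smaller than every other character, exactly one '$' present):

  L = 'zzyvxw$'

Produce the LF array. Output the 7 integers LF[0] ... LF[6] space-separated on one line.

Char counts: '$':1, 'v':1, 'w':1, 'x':1, 'y':1, 'z':2
C (first-col start): C('$')=0, C('v')=1, C('w')=2, C('x')=3, C('y')=4, C('z')=5
L[0]='z': occ=0, LF[0]=C('z')+0=5+0=5
L[1]='z': occ=1, LF[1]=C('z')+1=5+1=6
L[2]='y': occ=0, LF[2]=C('y')+0=4+0=4
L[3]='v': occ=0, LF[3]=C('v')+0=1+0=1
L[4]='x': occ=0, LF[4]=C('x')+0=3+0=3
L[5]='w': occ=0, LF[5]=C('w')+0=2+0=2
L[6]='$': occ=0, LF[6]=C('$')+0=0+0=0

Answer: 5 6 4 1 3 2 0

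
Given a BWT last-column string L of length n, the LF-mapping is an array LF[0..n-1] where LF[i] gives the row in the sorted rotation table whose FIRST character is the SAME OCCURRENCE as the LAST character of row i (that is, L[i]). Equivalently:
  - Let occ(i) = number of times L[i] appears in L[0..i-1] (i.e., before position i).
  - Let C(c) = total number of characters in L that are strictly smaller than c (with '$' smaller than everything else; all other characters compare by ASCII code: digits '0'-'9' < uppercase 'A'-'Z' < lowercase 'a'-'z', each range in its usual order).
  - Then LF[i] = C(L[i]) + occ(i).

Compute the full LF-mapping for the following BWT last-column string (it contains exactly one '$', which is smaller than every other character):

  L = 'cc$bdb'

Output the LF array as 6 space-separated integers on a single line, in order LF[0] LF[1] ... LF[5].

Answer: 3 4 0 1 5 2

Derivation:
Char counts: '$':1, 'b':2, 'c':2, 'd':1
C (first-col start): C('$')=0, C('b')=1, C('c')=3, C('d')=5
L[0]='c': occ=0, LF[0]=C('c')+0=3+0=3
L[1]='c': occ=1, LF[1]=C('c')+1=3+1=4
L[2]='$': occ=0, LF[2]=C('$')+0=0+0=0
L[3]='b': occ=0, LF[3]=C('b')+0=1+0=1
L[4]='d': occ=0, LF[4]=C('d')+0=5+0=5
L[5]='b': occ=1, LF[5]=C('b')+1=1+1=2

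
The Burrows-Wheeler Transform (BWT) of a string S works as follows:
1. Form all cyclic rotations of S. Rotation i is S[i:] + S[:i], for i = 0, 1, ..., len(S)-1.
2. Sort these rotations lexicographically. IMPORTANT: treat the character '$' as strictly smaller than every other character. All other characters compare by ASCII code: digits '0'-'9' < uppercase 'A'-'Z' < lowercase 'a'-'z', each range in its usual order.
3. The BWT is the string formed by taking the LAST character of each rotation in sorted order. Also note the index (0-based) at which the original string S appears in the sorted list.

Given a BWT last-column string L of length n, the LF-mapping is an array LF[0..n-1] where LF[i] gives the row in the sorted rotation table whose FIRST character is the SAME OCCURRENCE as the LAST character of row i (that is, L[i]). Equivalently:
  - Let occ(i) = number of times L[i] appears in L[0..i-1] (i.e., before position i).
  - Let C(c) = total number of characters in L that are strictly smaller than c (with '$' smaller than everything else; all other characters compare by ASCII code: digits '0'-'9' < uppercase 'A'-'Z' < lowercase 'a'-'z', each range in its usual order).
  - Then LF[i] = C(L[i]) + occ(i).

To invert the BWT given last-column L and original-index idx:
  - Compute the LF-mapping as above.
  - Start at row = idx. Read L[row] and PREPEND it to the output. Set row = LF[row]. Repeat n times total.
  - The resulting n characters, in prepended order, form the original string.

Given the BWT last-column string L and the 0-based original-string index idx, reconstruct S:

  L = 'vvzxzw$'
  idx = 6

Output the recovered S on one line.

Answer: zxwzvv$

Derivation:
LF mapping: 1 2 5 4 6 3 0
Walk LF starting at row 6, prepending L[row]:
  step 1: row=6, L[6]='$', prepend. Next row=LF[6]=0
  step 2: row=0, L[0]='v', prepend. Next row=LF[0]=1
  step 3: row=1, L[1]='v', prepend. Next row=LF[1]=2
  step 4: row=2, L[2]='z', prepend. Next row=LF[2]=5
  step 5: row=5, L[5]='w', prepend. Next row=LF[5]=3
  step 6: row=3, L[3]='x', prepend. Next row=LF[3]=4
  step 7: row=4, L[4]='z', prepend. Next row=LF[4]=6
Reversed output: zxwzvv$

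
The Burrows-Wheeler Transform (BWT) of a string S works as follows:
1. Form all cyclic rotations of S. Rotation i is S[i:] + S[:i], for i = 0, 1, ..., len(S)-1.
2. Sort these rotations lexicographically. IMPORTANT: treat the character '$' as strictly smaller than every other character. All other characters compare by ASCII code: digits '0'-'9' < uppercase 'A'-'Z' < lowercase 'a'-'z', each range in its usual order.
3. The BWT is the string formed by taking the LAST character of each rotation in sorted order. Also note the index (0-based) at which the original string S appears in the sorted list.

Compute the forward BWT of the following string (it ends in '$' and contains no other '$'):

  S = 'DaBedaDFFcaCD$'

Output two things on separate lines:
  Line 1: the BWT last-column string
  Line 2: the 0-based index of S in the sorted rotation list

Answer: DaaCa$DFDcdFeB
5

Derivation:
All 14 rotations (rotation i = S[i:]+S[:i]):
  rot[0] = DaBedaDFFcaCD$
  rot[1] = aBedaDFFcaCD$D
  rot[2] = BedaDFFcaCD$Da
  rot[3] = edaDFFcaCD$DaB
  rot[4] = daDFFcaCD$DaBe
  rot[5] = aDFFcaCD$DaBed
  rot[6] = DFFcaCD$DaBeda
  rot[7] = FFcaCD$DaBedaD
  rot[8] = FcaCD$DaBedaDF
  rot[9] = caCD$DaBedaDFF
  rot[10] = aCD$DaBedaDFFc
  rot[11] = CD$DaBedaDFFca
  rot[12] = D$DaBedaDFFcaC
  rot[13] = $DaBedaDFFcaCD
Sorted (with $ < everything):
  sorted[0] = $DaBedaDFFcaCD  (last char: 'D')
  sorted[1] = BedaDFFcaCD$Da  (last char: 'a')
  sorted[2] = CD$DaBedaDFFca  (last char: 'a')
  sorted[3] = D$DaBedaDFFcaC  (last char: 'C')
  sorted[4] = DFFcaCD$DaBeda  (last char: 'a')
  sorted[5] = DaBedaDFFcaCD$  (last char: '$')
  sorted[6] = FFcaCD$DaBedaD  (last char: 'D')
  sorted[7] = FcaCD$DaBedaDF  (last char: 'F')
  sorted[8] = aBedaDFFcaCD$D  (last char: 'D')
  sorted[9] = aCD$DaBedaDFFc  (last char: 'c')
  sorted[10] = aDFFcaCD$DaBed  (last char: 'd')
  sorted[11] = caCD$DaBedaDFF  (last char: 'F')
  sorted[12] = daDFFcaCD$DaBe  (last char: 'e')
  sorted[13] = edaDFFcaCD$DaB  (last char: 'B')
Last column: DaaCa$DFDcdFeB
Original string S is at sorted index 5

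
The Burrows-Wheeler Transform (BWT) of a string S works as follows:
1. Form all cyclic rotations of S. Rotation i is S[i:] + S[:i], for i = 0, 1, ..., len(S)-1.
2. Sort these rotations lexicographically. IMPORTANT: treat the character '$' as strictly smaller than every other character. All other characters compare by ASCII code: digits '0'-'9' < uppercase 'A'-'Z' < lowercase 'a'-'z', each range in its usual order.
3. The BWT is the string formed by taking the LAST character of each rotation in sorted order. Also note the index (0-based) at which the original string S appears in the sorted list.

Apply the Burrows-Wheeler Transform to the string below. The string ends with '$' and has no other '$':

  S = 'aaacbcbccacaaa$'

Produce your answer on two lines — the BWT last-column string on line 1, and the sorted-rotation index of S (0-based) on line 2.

All 15 rotations (rotation i = S[i:]+S[:i]):
  rot[0] = aaacbcbccacaaa$
  rot[1] = aacbcbccacaaa$a
  rot[2] = acbcbccacaaa$aa
  rot[3] = cbcbccacaaa$aaa
  rot[4] = bcbccacaaa$aaac
  rot[5] = cbccacaaa$aaacb
  rot[6] = bccacaaa$aaacbc
  rot[7] = ccacaaa$aaacbcb
  rot[8] = cacaaa$aaacbcbc
  rot[9] = acaaa$aaacbcbcc
  rot[10] = caaa$aaacbcbcca
  rot[11] = aaa$aaacbcbccac
  rot[12] = aa$aaacbcbccaca
  rot[13] = a$aaacbcbccacaa
  rot[14] = $aaacbcbccacaaa
Sorted (with $ < everything):
  sorted[0] = $aaacbcbccacaaa  (last char: 'a')
  sorted[1] = a$aaacbcbccacaa  (last char: 'a')
  sorted[2] = aa$aaacbcbccaca  (last char: 'a')
  sorted[3] = aaa$aaacbcbccac  (last char: 'c')
  sorted[4] = aaacbcbccacaaa$  (last char: '$')
  sorted[5] = aacbcbccacaaa$a  (last char: 'a')
  sorted[6] = acaaa$aaacbcbcc  (last char: 'c')
  sorted[7] = acbcbccacaaa$aa  (last char: 'a')
  sorted[8] = bcbccacaaa$aaac  (last char: 'c')
  sorted[9] = bccacaaa$aaacbc  (last char: 'c')
  sorted[10] = caaa$aaacbcbcca  (last char: 'a')
  sorted[11] = cacaaa$aaacbcbc  (last char: 'c')
  sorted[12] = cbcbccacaaa$aaa  (last char: 'a')
  sorted[13] = cbccacaaa$aaacb  (last char: 'b')
  sorted[14] = ccacaaa$aaacbcb  (last char: 'b')
Last column: aaac$acaccacabb
Original string S is at sorted index 4

Answer: aaac$acaccacabb
4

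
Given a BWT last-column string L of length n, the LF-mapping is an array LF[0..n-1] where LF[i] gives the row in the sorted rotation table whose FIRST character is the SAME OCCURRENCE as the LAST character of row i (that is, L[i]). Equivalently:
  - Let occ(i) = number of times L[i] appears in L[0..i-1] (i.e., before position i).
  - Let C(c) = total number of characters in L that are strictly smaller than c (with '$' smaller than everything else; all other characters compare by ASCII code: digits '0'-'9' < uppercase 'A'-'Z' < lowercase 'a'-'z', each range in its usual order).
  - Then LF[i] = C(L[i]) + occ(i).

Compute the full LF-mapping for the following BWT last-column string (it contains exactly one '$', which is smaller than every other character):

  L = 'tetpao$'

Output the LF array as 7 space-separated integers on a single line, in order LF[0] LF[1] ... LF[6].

Char counts: '$':1, 'a':1, 'e':1, 'o':1, 'p':1, 't':2
C (first-col start): C('$')=0, C('a')=1, C('e')=2, C('o')=3, C('p')=4, C('t')=5
L[0]='t': occ=0, LF[0]=C('t')+0=5+0=5
L[1]='e': occ=0, LF[1]=C('e')+0=2+0=2
L[2]='t': occ=1, LF[2]=C('t')+1=5+1=6
L[3]='p': occ=0, LF[3]=C('p')+0=4+0=4
L[4]='a': occ=0, LF[4]=C('a')+0=1+0=1
L[5]='o': occ=0, LF[5]=C('o')+0=3+0=3
L[6]='$': occ=0, LF[6]=C('$')+0=0+0=0

Answer: 5 2 6 4 1 3 0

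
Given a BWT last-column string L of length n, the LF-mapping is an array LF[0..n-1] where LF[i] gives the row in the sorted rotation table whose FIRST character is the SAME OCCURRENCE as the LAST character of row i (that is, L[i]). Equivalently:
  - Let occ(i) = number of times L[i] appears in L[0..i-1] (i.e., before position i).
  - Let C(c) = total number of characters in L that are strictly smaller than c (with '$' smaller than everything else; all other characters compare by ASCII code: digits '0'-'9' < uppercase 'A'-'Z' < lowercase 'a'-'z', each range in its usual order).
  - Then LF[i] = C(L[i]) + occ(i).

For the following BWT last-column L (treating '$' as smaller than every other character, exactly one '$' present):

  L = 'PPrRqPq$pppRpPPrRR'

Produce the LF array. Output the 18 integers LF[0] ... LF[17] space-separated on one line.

Char counts: '$':1, 'P':5, 'R':4, 'p':4, 'q':2, 'r':2
C (first-col start): C('$')=0, C('P')=1, C('R')=6, C('p')=10, C('q')=14, C('r')=16
L[0]='P': occ=0, LF[0]=C('P')+0=1+0=1
L[1]='P': occ=1, LF[1]=C('P')+1=1+1=2
L[2]='r': occ=0, LF[2]=C('r')+0=16+0=16
L[3]='R': occ=0, LF[3]=C('R')+0=6+0=6
L[4]='q': occ=0, LF[4]=C('q')+0=14+0=14
L[5]='P': occ=2, LF[5]=C('P')+2=1+2=3
L[6]='q': occ=1, LF[6]=C('q')+1=14+1=15
L[7]='$': occ=0, LF[7]=C('$')+0=0+0=0
L[8]='p': occ=0, LF[8]=C('p')+0=10+0=10
L[9]='p': occ=1, LF[9]=C('p')+1=10+1=11
L[10]='p': occ=2, LF[10]=C('p')+2=10+2=12
L[11]='R': occ=1, LF[11]=C('R')+1=6+1=7
L[12]='p': occ=3, LF[12]=C('p')+3=10+3=13
L[13]='P': occ=3, LF[13]=C('P')+3=1+3=4
L[14]='P': occ=4, LF[14]=C('P')+4=1+4=5
L[15]='r': occ=1, LF[15]=C('r')+1=16+1=17
L[16]='R': occ=2, LF[16]=C('R')+2=6+2=8
L[17]='R': occ=3, LF[17]=C('R')+3=6+3=9

Answer: 1 2 16 6 14 3 15 0 10 11 12 7 13 4 5 17 8 9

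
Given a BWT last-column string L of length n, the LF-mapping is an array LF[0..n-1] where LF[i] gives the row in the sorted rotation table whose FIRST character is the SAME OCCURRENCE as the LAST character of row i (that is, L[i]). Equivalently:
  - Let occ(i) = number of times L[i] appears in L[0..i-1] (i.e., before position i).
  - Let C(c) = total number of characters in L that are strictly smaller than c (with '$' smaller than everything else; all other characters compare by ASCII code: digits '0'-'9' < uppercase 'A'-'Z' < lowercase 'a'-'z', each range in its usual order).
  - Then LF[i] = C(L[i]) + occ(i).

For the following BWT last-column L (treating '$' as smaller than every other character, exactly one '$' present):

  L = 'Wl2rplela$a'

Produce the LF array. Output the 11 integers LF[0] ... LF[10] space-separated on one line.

Answer: 2 6 1 10 9 7 5 8 3 0 4

Derivation:
Char counts: '$':1, '2':1, 'W':1, 'a':2, 'e':1, 'l':3, 'p':1, 'r':1
C (first-col start): C('$')=0, C('2')=1, C('W')=2, C('a')=3, C('e')=5, C('l')=6, C('p')=9, C('r')=10
L[0]='W': occ=0, LF[0]=C('W')+0=2+0=2
L[1]='l': occ=0, LF[1]=C('l')+0=6+0=6
L[2]='2': occ=0, LF[2]=C('2')+0=1+0=1
L[3]='r': occ=0, LF[3]=C('r')+0=10+0=10
L[4]='p': occ=0, LF[4]=C('p')+0=9+0=9
L[5]='l': occ=1, LF[5]=C('l')+1=6+1=7
L[6]='e': occ=0, LF[6]=C('e')+0=5+0=5
L[7]='l': occ=2, LF[7]=C('l')+2=6+2=8
L[8]='a': occ=0, LF[8]=C('a')+0=3+0=3
L[9]='$': occ=0, LF[9]=C('$')+0=0+0=0
L[10]='a': occ=1, LF[10]=C('a')+1=3+1=4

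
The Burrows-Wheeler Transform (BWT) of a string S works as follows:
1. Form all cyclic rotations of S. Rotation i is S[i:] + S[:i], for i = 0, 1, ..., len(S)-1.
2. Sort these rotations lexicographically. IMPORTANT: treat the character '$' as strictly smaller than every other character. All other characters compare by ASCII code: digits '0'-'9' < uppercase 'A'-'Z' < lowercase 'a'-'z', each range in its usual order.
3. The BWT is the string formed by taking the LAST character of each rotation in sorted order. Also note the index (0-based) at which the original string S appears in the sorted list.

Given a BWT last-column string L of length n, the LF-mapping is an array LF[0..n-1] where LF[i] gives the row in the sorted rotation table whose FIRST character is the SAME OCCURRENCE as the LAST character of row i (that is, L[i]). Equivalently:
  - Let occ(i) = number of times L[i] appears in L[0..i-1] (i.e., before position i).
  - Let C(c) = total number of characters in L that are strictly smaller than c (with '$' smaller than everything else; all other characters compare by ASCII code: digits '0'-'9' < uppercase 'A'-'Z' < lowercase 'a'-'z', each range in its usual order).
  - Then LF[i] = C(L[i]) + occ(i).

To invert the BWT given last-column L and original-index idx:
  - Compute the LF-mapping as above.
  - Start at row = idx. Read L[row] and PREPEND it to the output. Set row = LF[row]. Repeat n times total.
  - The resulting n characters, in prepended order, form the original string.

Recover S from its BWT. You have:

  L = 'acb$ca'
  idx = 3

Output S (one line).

Answer: bacca$

Derivation:
LF mapping: 1 4 3 0 5 2
Walk LF starting at row 3, prepending L[row]:
  step 1: row=3, L[3]='$', prepend. Next row=LF[3]=0
  step 2: row=0, L[0]='a', prepend. Next row=LF[0]=1
  step 3: row=1, L[1]='c', prepend. Next row=LF[1]=4
  step 4: row=4, L[4]='c', prepend. Next row=LF[4]=5
  step 5: row=5, L[5]='a', prepend. Next row=LF[5]=2
  step 6: row=2, L[2]='b', prepend. Next row=LF[2]=3
Reversed output: bacca$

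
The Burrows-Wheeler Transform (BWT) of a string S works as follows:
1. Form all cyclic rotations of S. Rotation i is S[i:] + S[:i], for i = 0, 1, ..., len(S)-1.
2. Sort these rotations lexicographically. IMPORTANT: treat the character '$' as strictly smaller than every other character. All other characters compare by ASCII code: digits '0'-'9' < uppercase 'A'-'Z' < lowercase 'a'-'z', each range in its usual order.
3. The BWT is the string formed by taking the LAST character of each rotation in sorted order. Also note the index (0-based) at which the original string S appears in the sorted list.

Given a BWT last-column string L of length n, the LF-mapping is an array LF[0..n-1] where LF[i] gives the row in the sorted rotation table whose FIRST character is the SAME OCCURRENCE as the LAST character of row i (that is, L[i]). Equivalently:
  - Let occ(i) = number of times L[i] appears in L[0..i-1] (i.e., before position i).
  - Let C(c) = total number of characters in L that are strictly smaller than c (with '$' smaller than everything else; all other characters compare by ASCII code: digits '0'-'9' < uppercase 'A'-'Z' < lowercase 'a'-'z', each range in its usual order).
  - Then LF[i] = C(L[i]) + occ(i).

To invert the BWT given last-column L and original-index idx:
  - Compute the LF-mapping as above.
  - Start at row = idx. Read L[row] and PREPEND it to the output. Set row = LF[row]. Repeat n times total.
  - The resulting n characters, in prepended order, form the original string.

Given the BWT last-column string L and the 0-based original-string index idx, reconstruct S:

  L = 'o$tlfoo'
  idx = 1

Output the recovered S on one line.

Answer: footlo$

Derivation:
LF mapping: 3 0 6 2 1 4 5
Walk LF starting at row 1, prepending L[row]:
  step 1: row=1, L[1]='$', prepend. Next row=LF[1]=0
  step 2: row=0, L[0]='o', prepend. Next row=LF[0]=3
  step 3: row=3, L[3]='l', prepend. Next row=LF[3]=2
  step 4: row=2, L[2]='t', prepend. Next row=LF[2]=6
  step 5: row=6, L[6]='o', prepend. Next row=LF[6]=5
  step 6: row=5, L[5]='o', prepend. Next row=LF[5]=4
  step 7: row=4, L[4]='f', prepend. Next row=LF[4]=1
Reversed output: footlo$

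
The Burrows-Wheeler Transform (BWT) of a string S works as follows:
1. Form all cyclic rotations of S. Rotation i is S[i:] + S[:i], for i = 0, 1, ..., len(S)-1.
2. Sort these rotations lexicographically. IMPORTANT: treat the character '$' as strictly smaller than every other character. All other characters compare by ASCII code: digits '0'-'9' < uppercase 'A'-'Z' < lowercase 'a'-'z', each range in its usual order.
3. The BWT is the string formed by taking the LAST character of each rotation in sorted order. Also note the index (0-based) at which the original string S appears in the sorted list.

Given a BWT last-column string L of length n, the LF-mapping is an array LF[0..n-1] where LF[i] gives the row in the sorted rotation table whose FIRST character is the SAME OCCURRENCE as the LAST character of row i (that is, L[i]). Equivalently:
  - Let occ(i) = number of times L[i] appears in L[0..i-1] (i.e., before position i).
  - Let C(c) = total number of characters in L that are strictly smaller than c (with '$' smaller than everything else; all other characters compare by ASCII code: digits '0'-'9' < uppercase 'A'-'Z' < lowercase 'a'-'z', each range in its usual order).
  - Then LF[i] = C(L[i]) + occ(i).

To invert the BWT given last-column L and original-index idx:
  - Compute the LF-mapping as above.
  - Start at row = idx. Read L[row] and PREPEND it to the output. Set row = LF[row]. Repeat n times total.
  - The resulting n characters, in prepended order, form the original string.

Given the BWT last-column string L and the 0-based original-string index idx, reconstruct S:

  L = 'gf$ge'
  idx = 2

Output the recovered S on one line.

Answer: fegg$

Derivation:
LF mapping: 3 2 0 4 1
Walk LF starting at row 2, prepending L[row]:
  step 1: row=2, L[2]='$', prepend. Next row=LF[2]=0
  step 2: row=0, L[0]='g', prepend. Next row=LF[0]=3
  step 3: row=3, L[3]='g', prepend. Next row=LF[3]=4
  step 4: row=4, L[4]='e', prepend. Next row=LF[4]=1
  step 5: row=1, L[1]='f', prepend. Next row=LF[1]=2
Reversed output: fegg$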